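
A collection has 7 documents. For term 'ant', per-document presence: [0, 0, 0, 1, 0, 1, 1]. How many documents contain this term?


Checking each document for 'ant':
Doc 1: absent
Doc 2: absent
Doc 3: absent
Doc 4: present
Doc 5: absent
Doc 6: present
Doc 7: present
df = sum of presences = 0 + 0 + 0 + 1 + 0 + 1 + 1 = 3

3


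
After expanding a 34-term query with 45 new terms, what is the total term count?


Original terms: 34
Expansion terms: 45
Total = 34 + 45 = 79

79


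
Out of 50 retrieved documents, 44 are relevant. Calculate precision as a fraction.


Precision = relevant_retrieved / total_retrieved
= 44 / 50
= 44 / (44 + 6)
= 22/25

22/25


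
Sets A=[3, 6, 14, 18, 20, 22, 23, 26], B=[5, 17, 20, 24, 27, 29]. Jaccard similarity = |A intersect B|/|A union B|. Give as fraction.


A intersect B = [20]
|A intersect B| = 1
A union B = [3, 5, 6, 14, 17, 18, 20, 22, 23, 24, 26, 27, 29]
|A union B| = 13
Jaccard = 1/13 = 1/13

1/13


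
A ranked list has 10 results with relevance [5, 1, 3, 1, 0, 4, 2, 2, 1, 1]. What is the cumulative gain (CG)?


Cumulative Gain = sum of relevance scores
Position 1: rel=5, running sum=5
Position 2: rel=1, running sum=6
Position 3: rel=3, running sum=9
Position 4: rel=1, running sum=10
Position 5: rel=0, running sum=10
Position 6: rel=4, running sum=14
Position 7: rel=2, running sum=16
Position 8: rel=2, running sum=18
Position 9: rel=1, running sum=19
Position 10: rel=1, running sum=20
CG = 20

20


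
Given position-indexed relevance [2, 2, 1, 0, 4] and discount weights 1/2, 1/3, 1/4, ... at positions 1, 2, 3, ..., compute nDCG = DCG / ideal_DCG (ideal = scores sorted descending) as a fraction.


Position discount weights w_i = 1/(i+1) for i=1..5:
Weights = [1/2, 1/3, 1/4, 1/5, 1/6]
Actual relevance: [2, 2, 1, 0, 4]
DCG = 2/2 + 2/3 + 1/4 + 0/5 + 4/6 = 31/12
Ideal relevance (sorted desc): [4, 2, 2, 1, 0]
Ideal DCG = 4/2 + 2/3 + 2/4 + 1/5 + 0/6 = 101/30
nDCG = DCG / ideal_DCG = 31/12 / 101/30 = 155/202

155/202


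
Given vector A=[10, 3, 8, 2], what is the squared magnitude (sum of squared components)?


|A|^2 = sum of squared components
A[0]^2 = 10^2 = 100
A[1]^2 = 3^2 = 9
A[2]^2 = 8^2 = 64
A[3]^2 = 2^2 = 4
Sum = 100 + 9 + 64 + 4 = 177

177


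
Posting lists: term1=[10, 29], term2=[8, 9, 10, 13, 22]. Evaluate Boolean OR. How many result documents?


Boolean OR: find union of posting lists
term1 docs: [10, 29]
term2 docs: [8, 9, 10, 13, 22]
Union: [8, 9, 10, 13, 22, 29]
|union| = 6

6


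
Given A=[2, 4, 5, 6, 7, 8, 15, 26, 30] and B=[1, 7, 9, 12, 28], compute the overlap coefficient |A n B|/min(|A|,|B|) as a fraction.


A intersect B = [7]
|A intersect B| = 1
min(|A|, |B|) = min(9, 5) = 5
Overlap = 1 / 5 = 1/5

1/5


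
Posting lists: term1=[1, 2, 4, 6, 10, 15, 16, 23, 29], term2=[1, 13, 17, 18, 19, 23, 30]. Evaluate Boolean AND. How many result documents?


Boolean AND: find intersection of posting lists
term1 docs: [1, 2, 4, 6, 10, 15, 16, 23, 29]
term2 docs: [1, 13, 17, 18, 19, 23, 30]
Intersection: [1, 23]
|intersection| = 2

2


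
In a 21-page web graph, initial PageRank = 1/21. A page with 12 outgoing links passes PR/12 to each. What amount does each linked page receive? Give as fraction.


Initial PR = 1/21 = 1/21
Outlinks = 12
Contribution per link = PR / outlinks
= 1/21 / 12
= 1/252

1/252


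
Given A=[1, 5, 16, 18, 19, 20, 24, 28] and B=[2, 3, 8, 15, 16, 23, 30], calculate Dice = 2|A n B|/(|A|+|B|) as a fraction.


A intersect B = [16]
|A intersect B| = 1
|A| = 8, |B| = 7
Dice = 2*1 / (8+7)
= 2 / 15 = 2/15

2/15


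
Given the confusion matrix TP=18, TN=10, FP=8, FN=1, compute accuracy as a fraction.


Accuracy = (TP + TN) / (TP + TN + FP + FN)
TP + TN = 18 + 10 = 28
Total = 18 + 10 + 8 + 1 = 37
Accuracy = 28 / 37 = 28/37

28/37


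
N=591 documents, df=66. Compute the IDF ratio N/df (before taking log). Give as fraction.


IDF ratio = N / df
= 591 / 66
= 197/22

197/22


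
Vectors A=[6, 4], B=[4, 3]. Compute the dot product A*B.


Dot product = sum of element-wise products
A[0]*B[0] = 6*4 = 24
A[1]*B[1] = 4*3 = 12
Sum = 24 + 12 = 36

36


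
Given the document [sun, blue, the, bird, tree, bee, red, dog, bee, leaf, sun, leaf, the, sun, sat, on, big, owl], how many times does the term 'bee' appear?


Document has 18 words
Scanning for 'bee':
Found at positions: [5, 8]
Count = 2

2


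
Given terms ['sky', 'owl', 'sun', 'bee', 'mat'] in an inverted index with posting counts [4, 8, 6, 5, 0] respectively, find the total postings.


Summing posting list sizes:
'sky': 4 postings
'owl': 8 postings
'sun': 6 postings
'bee': 5 postings
'mat': 0 postings
Total = 4 + 8 + 6 + 5 + 0 = 23

23


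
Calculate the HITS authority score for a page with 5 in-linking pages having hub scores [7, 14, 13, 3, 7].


Authority = sum of hub scores of in-linkers
In-link 1: hub score = 7
In-link 2: hub score = 14
In-link 3: hub score = 13
In-link 4: hub score = 3
In-link 5: hub score = 7
Authority = 7 + 14 + 13 + 3 + 7 = 44

44


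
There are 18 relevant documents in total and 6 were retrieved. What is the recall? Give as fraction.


Recall = retrieved_relevant / total_relevant
= 6 / 18
= 6 / (6 + 12)
= 1/3

1/3


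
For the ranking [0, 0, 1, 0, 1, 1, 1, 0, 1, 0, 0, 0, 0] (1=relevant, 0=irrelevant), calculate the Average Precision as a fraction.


Computing P@k for each relevant position:
Position 1: not relevant
Position 2: not relevant
Position 3: relevant, P@3 = 1/3 = 1/3
Position 4: not relevant
Position 5: relevant, P@5 = 2/5 = 2/5
Position 6: relevant, P@6 = 3/6 = 1/2
Position 7: relevant, P@7 = 4/7 = 4/7
Position 8: not relevant
Position 9: relevant, P@9 = 5/9 = 5/9
Position 10: not relevant
Position 11: not relevant
Position 12: not relevant
Position 13: not relevant
Sum of P@k = 1/3 + 2/5 + 1/2 + 4/7 + 5/9 = 1487/630
AP = 1487/630 / 5 = 1487/3150

1487/3150


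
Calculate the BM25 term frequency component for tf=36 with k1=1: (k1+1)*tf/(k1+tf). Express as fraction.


BM25 TF component = (k1+1)*tf / (k1+tf)
k1 = 1, tf = 36
Numerator = (1+1)*36 = 72
Denominator = 1 + 36 = 37
= 72/37 = 72/37

72/37


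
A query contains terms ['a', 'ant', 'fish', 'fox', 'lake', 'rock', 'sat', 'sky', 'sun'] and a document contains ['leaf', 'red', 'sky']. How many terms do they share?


Query terms: ['a', 'ant', 'fish', 'fox', 'lake', 'rock', 'sat', 'sky', 'sun']
Document terms: ['leaf', 'red', 'sky']
Common terms: ['sky']
Overlap count = 1

1


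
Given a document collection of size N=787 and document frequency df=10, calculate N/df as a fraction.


IDF ratio = N / df
= 787 / 10
= 787/10

787/10


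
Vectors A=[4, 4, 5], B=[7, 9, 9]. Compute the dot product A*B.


Dot product = sum of element-wise products
A[0]*B[0] = 4*7 = 28
A[1]*B[1] = 4*9 = 36
A[2]*B[2] = 5*9 = 45
Sum = 28 + 36 + 45 = 109

109


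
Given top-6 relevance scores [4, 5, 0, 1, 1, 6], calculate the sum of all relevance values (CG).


Cumulative Gain = sum of relevance scores
Position 1: rel=4, running sum=4
Position 2: rel=5, running sum=9
Position 3: rel=0, running sum=9
Position 4: rel=1, running sum=10
Position 5: rel=1, running sum=11
Position 6: rel=6, running sum=17
CG = 17

17


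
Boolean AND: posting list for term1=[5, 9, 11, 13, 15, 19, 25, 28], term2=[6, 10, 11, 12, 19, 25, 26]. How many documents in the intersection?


Boolean AND: find intersection of posting lists
term1 docs: [5, 9, 11, 13, 15, 19, 25, 28]
term2 docs: [6, 10, 11, 12, 19, 25, 26]
Intersection: [11, 19, 25]
|intersection| = 3

3


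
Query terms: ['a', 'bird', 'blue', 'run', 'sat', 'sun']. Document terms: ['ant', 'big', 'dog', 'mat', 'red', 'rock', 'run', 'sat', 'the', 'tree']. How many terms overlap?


Query terms: ['a', 'bird', 'blue', 'run', 'sat', 'sun']
Document terms: ['ant', 'big', 'dog', 'mat', 'red', 'rock', 'run', 'sat', 'the', 'tree']
Common terms: ['run', 'sat']
Overlap count = 2

2


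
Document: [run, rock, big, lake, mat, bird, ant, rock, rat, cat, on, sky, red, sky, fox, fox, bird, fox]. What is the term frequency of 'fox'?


Document has 18 words
Scanning for 'fox':
Found at positions: [14, 15, 17]
Count = 3

3


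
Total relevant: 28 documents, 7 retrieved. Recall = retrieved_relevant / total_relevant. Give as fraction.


Recall = retrieved_relevant / total_relevant
= 7 / 28
= 7 / (7 + 21)
= 1/4

1/4


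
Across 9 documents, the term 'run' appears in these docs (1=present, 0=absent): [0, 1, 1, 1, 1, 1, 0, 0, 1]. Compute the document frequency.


Checking each document for 'run':
Doc 1: absent
Doc 2: present
Doc 3: present
Doc 4: present
Doc 5: present
Doc 6: present
Doc 7: absent
Doc 8: absent
Doc 9: present
df = sum of presences = 0 + 1 + 1 + 1 + 1 + 1 + 0 + 0 + 1 = 6

6


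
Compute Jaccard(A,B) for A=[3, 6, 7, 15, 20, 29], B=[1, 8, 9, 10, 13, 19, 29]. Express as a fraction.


A intersect B = [29]
|A intersect B| = 1
A union B = [1, 3, 6, 7, 8, 9, 10, 13, 15, 19, 20, 29]
|A union B| = 12
Jaccard = 1/12 = 1/12

1/12


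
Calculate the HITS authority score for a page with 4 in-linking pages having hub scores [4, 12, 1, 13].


Authority = sum of hub scores of in-linkers
In-link 1: hub score = 4
In-link 2: hub score = 12
In-link 3: hub score = 1
In-link 4: hub score = 13
Authority = 4 + 12 + 1 + 13 = 30

30


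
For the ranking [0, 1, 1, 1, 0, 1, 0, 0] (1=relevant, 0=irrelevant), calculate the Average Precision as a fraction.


Computing P@k for each relevant position:
Position 1: not relevant
Position 2: relevant, P@2 = 1/2 = 1/2
Position 3: relevant, P@3 = 2/3 = 2/3
Position 4: relevant, P@4 = 3/4 = 3/4
Position 5: not relevant
Position 6: relevant, P@6 = 4/6 = 2/3
Position 7: not relevant
Position 8: not relevant
Sum of P@k = 1/2 + 2/3 + 3/4 + 2/3 = 31/12
AP = 31/12 / 4 = 31/48

31/48


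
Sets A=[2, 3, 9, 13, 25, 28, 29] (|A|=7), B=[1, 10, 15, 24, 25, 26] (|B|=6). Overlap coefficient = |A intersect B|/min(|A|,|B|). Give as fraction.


A intersect B = [25]
|A intersect B| = 1
min(|A|, |B|) = min(7, 6) = 6
Overlap = 1 / 6 = 1/6

1/6


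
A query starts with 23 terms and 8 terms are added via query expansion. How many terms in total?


Original terms: 23
Expansion terms: 8
Total = 23 + 8 = 31

31


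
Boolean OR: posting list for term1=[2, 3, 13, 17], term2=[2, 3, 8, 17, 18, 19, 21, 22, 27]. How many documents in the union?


Boolean OR: find union of posting lists
term1 docs: [2, 3, 13, 17]
term2 docs: [2, 3, 8, 17, 18, 19, 21, 22, 27]
Union: [2, 3, 8, 13, 17, 18, 19, 21, 22, 27]
|union| = 10

10


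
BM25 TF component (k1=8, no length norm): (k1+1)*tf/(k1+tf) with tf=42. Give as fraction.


BM25 TF component = (k1+1)*tf / (k1+tf)
k1 = 8, tf = 42
Numerator = (8+1)*42 = 378
Denominator = 8 + 42 = 50
= 378/50 = 189/25

189/25


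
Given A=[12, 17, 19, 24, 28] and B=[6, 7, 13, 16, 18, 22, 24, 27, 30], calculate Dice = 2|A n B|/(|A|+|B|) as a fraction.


A intersect B = [24]
|A intersect B| = 1
|A| = 5, |B| = 9
Dice = 2*1 / (5+9)
= 2 / 14 = 1/7

1/7


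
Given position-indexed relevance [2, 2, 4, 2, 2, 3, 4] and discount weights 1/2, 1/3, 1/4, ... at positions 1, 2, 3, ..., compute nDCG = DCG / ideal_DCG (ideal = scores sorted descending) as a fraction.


Position discount weights w_i = 1/(i+1) for i=1..7:
Weights = [1/2, 1/3, 1/4, 1/5, 1/6, 1/7, 1/8]
Actual relevance: [2, 2, 4, 2, 2, 3, 4]
DCG = 2/2 + 2/3 + 4/4 + 2/5 + 2/6 + 3/7 + 4/8 = 303/70
Ideal relevance (sorted desc): [4, 4, 3, 2, 2, 2, 2]
Ideal DCG = 4/2 + 4/3 + 3/4 + 2/5 + 2/6 + 2/7 + 2/8 = 562/105
nDCG = DCG / ideal_DCG = 303/70 / 562/105 = 909/1124

909/1124


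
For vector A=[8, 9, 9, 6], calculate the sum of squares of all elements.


|A|^2 = sum of squared components
A[0]^2 = 8^2 = 64
A[1]^2 = 9^2 = 81
A[2]^2 = 9^2 = 81
A[3]^2 = 6^2 = 36
Sum = 64 + 81 + 81 + 36 = 262

262


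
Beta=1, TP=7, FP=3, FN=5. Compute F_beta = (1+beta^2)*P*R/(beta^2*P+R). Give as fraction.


P = TP/(TP+FP) = 7/10 = 7/10
R = TP/(TP+FN) = 7/12 = 7/12
beta^2 = 1^2 = 1
(1 + beta^2) = 2
Numerator = (1+beta^2)*P*R = 49/60
Denominator = beta^2*P + R = 7/10 + 7/12 = 77/60
F_beta = 7/11

7/11


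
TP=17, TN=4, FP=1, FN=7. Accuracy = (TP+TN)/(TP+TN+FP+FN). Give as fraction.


Accuracy = (TP + TN) / (TP + TN + FP + FN)
TP + TN = 17 + 4 = 21
Total = 17 + 4 + 1 + 7 = 29
Accuracy = 21 / 29 = 21/29

21/29


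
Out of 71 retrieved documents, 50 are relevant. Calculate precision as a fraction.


Precision = relevant_retrieved / total_retrieved
= 50 / 71
= 50 / (50 + 21)
= 50/71

50/71


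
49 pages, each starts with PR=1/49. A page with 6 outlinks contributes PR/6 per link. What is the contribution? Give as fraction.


Initial PR = 1/49 = 1/49
Outlinks = 6
Contribution per link = PR / outlinks
= 1/49 / 6
= 1/294

1/294


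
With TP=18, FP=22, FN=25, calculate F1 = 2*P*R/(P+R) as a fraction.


F1 = 2 * P * R / (P + R)
P = TP/(TP+FP) = 18/40 = 9/20
R = TP/(TP+FN) = 18/43 = 18/43
2 * P * R = 2 * 9/20 * 18/43 = 81/215
P + R = 9/20 + 18/43 = 747/860
F1 = 81/215 / 747/860 = 36/83

36/83


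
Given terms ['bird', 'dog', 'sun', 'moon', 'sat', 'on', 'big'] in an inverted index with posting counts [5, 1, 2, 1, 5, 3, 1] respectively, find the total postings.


Summing posting list sizes:
'bird': 5 postings
'dog': 1 postings
'sun': 2 postings
'moon': 1 postings
'sat': 5 postings
'on': 3 postings
'big': 1 postings
Total = 5 + 1 + 2 + 1 + 5 + 3 + 1 = 18

18


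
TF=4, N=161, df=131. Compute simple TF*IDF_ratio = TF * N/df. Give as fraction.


TF * (N/df)
= 4 * (161/131)
= 4 * 161/131
= 644/131

644/131


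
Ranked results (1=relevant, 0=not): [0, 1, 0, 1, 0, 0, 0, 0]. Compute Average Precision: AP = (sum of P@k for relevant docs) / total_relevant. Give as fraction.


Computing P@k for each relevant position:
Position 1: not relevant
Position 2: relevant, P@2 = 1/2 = 1/2
Position 3: not relevant
Position 4: relevant, P@4 = 2/4 = 1/2
Position 5: not relevant
Position 6: not relevant
Position 7: not relevant
Position 8: not relevant
Sum of P@k = 1/2 + 1/2 = 1
AP = 1 / 2 = 1/2

1/2


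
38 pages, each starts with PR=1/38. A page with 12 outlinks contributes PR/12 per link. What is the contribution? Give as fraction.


Initial PR = 1/38 = 1/38
Outlinks = 12
Contribution per link = PR / outlinks
= 1/38 / 12
= 1/456

1/456


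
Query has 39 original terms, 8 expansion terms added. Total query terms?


Original terms: 39
Expansion terms: 8
Total = 39 + 8 = 47

47


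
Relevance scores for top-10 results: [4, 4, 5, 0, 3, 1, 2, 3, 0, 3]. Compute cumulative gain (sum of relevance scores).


Cumulative Gain = sum of relevance scores
Position 1: rel=4, running sum=4
Position 2: rel=4, running sum=8
Position 3: rel=5, running sum=13
Position 4: rel=0, running sum=13
Position 5: rel=3, running sum=16
Position 6: rel=1, running sum=17
Position 7: rel=2, running sum=19
Position 8: rel=3, running sum=22
Position 9: rel=0, running sum=22
Position 10: rel=3, running sum=25
CG = 25

25


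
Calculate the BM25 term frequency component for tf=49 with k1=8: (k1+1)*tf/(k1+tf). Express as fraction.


BM25 TF component = (k1+1)*tf / (k1+tf)
k1 = 8, tf = 49
Numerator = (8+1)*49 = 441
Denominator = 8 + 49 = 57
= 441/57 = 147/19

147/19


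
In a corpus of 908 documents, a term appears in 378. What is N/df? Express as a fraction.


IDF ratio = N / df
= 908 / 378
= 454/189

454/189


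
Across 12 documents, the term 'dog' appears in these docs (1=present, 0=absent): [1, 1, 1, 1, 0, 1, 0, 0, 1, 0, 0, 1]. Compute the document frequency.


Checking each document for 'dog':
Doc 1: present
Doc 2: present
Doc 3: present
Doc 4: present
Doc 5: absent
Doc 6: present
Doc 7: absent
Doc 8: absent
Doc 9: present
Doc 10: absent
Doc 11: absent
Doc 12: present
df = sum of presences = 1 + 1 + 1 + 1 + 0 + 1 + 0 + 0 + 1 + 0 + 0 + 1 = 7

7


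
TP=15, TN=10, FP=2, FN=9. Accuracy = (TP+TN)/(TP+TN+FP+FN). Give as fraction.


Accuracy = (TP + TN) / (TP + TN + FP + FN)
TP + TN = 15 + 10 = 25
Total = 15 + 10 + 2 + 9 = 36
Accuracy = 25 / 36 = 25/36

25/36


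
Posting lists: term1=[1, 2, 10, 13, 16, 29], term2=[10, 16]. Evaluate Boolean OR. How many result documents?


Boolean OR: find union of posting lists
term1 docs: [1, 2, 10, 13, 16, 29]
term2 docs: [10, 16]
Union: [1, 2, 10, 13, 16, 29]
|union| = 6

6


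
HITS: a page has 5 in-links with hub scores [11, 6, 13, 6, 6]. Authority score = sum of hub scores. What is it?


Authority = sum of hub scores of in-linkers
In-link 1: hub score = 11
In-link 2: hub score = 6
In-link 3: hub score = 13
In-link 4: hub score = 6
In-link 5: hub score = 6
Authority = 11 + 6 + 13 + 6 + 6 = 42

42


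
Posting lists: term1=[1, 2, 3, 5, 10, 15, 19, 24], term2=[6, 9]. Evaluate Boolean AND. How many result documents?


Boolean AND: find intersection of posting lists
term1 docs: [1, 2, 3, 5, 10, 15, 19, 24]
term2 docs: [6, 9]
Intersection: []
|intersection| = 0

0


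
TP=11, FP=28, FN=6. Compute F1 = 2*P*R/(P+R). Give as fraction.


F1 = 2 * P * R / (P + R)
P = TP/(TP+FP) = 11/39 = 11/39
R = TP/(TP+FN) = 11/17 = 11/17
2 * P * R = 2 * 11/39 * 11/17 = 242/663
P + R = 11/39 + 11/17 = 616/663
F1 = 242/663 / 616/663 = 11/28

11/28


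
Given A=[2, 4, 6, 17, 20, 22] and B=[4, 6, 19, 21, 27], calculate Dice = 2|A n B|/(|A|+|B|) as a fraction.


A intersect B = [4, 6]
|A intersect B| = 2
|A| = 6, |B| = 5
Dice = 2*2 / (6+5)
= 4 / 11 = 4/11

4/11


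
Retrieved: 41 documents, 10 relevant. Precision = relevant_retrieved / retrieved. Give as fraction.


Precision = relevant_retrieved / total_retrieved
= 10 / 41
= 10 / (10 + 31)
= 10/41

10/41


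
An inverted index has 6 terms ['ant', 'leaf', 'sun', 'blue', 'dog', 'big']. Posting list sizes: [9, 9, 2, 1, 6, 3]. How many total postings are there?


Summing posting list sizes:
'ant': 9 postings
'leaf': 9 postings
'sun': 2 postings
'blue': 1 postings
'dog': 6 postings
'big': 3 postings
Total = 9 + 9 + 2 + 1 + 6 + 3 = 30

30


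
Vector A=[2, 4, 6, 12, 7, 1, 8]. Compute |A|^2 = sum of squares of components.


|A|^2 = sum of squared components
A[0]^2 = 2^2 = 4
A[1]^2 = 4^2 = 16
A[2]^2 = 6^2 = 36
A[3]^2 = 12^2 = 144
A[4]^2 = 7^2 = 49
A[5]^2 = 1^2 = 1
A[6]^2 = 8^2 = 64
Sum = 4 + 16 + 36 + 144 + 49 + 1 + 64 = 314

314


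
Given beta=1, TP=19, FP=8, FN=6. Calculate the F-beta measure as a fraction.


P = TP/(TP+FP) = 19/27 = 19/27
R = TP/(TP+FN) = 19/25 = 19/25
beta^2 = 1^2 = 1
(1 + beta^2) = 2
Numerator = (1+beta^2)*P*R = 722/675
Denominator = beta^2*P + R = 19/27 + 19/25 = 988/675
F_beta = 19/26

19/26


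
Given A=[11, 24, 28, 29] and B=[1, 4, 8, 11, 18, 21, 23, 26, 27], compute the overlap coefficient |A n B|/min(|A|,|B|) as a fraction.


A intersect B = [11]
|A intersect B| = 1
min(|A|, |B|) = min(4, 9) = 4
Overlap = 1 / 4 = 1/4

1/4


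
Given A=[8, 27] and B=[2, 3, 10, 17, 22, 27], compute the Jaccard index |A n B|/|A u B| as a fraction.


A intersect B = [27]
|A intersect B| = 1
A union B = [2, 3, 8, 10, 17, 22, 27]
|A union B| = 7
Jaccard = 1/7 = 1/7

1/7


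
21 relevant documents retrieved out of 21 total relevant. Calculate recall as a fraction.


Recall = retrieved_relevant / total_relevant
= 21 / 21
= 21 / (21 + 0)
= 1

1


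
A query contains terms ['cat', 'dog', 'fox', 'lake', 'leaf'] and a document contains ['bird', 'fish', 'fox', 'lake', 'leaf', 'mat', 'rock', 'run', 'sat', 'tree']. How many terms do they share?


Query terms: ['cat', 'dog', 'fox', 'lake', 'leaf']
Document terms: ['bird', 'fish', 'fox', 'lake', 'leaf', 'mat', 'rock', 'run', 'sat', 'tree']
Common terms: ['fox', 'lake', 'leaf']
Overlap count = 3

3


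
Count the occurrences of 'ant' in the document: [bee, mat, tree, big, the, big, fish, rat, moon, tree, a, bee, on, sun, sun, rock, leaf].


Document has 17 words
Scanning for 'ant':
Term not found in document
Count = 0

0


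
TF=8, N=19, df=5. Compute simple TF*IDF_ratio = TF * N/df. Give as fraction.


TF * (N/df)
= 8 * (19/5)
= 8 * 19/5
= 152/5

152/5


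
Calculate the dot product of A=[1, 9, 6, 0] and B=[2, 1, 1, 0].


Dot product = sum of element-wise products
A[0]*B[0] = 1*2 = 2
A[1]*B[1] = 9*1 = 9
A[2]*B[2] = 6*1 = 6
A[3]*B[3] = 0*0 = 0
Sum = 2 + 9 + 6 + 0 = 17

17


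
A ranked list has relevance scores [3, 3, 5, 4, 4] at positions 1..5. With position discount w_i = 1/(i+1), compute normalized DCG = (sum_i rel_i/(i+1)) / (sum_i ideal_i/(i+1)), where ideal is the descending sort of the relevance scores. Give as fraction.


Position discount weights w_i = 1/(i+1) for i=1..5:
Weights = [1/2, 1/3, 1/4, 1/5, 1/6]
Actual relevance: [3, 3, 5, 4, 4]
DCG = 3/2 + 3/3 + 5/4 + 4/5 + 4/6 = 313/60
Ideal relevance (sorted desc): [5, 4, 4, 3, 3]
Ideal DCG = 5/2 + 4/3 + 4/4 + 3/5 + 3/6 = 89/15
nDCG = DCG / ideal_DCG = 313/60 / 89/15 = 313/356

313/356


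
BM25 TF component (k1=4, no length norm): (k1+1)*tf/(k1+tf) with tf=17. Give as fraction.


BM25 TF component = (k1+1)*tf / (k1+tf)
k1 = 4, tf = 17
Numerator = (4+1)*17 = 85
Denominator = 4 + 17 = 21
= 85/21 = 85/21

85/21


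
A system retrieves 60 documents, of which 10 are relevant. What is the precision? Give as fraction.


Precision = relevant_retrieved / total_retrieved
= 10 / 60
= 10 / (10 + 50)
= 1/6

1/6


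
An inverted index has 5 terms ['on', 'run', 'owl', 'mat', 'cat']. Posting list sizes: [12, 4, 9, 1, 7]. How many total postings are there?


Summing posting list sizes:
'on': 12 postings
'run': 4 postings
'owl': 9 postings
'mat': 1 postings
'cat': 7 postings
Total = 12 + 4 + 9 + 1 + 7 = 33

33


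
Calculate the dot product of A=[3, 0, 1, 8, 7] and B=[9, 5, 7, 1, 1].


Dot product = sum of element-wise products
A[0]*B[0] = 3*9 = 27
A[1]*B[1] = 0*5 = 0
A[2]*B[2] = 1*7 = 7
A[3]*B[3] = 8*1 = 8
A[4]*B[4] = 7*1 = 7
Sum = 27 + 0 + 7 + 8 + 7 = 49

49


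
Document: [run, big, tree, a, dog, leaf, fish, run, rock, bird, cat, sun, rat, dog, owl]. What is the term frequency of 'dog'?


Document has 15 words
Scanning for 'dog':
Found at positions: [4, 13]
Count = 2

2


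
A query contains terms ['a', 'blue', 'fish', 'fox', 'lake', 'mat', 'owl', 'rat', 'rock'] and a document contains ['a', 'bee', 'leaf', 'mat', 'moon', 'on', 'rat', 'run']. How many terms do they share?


Query terms: ['a', 'blue', 'fish', 'fox', 'lake', 'mat', 'owl', 'rat', 'rock']
Document terms: ['a', 'bee', 'leaf', 'mat', 'moon', 'on', 'rat', 'run']
Common terms: ['a', 'mat', 'rat']
Overlap count = 3

3


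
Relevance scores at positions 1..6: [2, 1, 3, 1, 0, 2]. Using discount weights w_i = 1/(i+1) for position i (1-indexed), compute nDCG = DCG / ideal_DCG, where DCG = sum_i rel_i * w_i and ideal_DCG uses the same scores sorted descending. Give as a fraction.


Position discount weights w_i = 1/(i+1) for i=1..6:
Weights = [1/2, 1/3, 1/4, 1/5, 1/6, 1/7]
Actual relevance: [2, 1, 3, 1, 0, 2]
DCG = 2/2 + 1/3 + 3/4 + 1/5 + 0/6 + 2/7 = 1079/420
Ideal relevance (sorted desc): [3, 2, 2, 1, 1, 0]
Ideal DCG = 3/2 + 2/3 + 2/4 + 1/5 + 1/6 + 0/7 = 91/30
nDCG = DCG / ideal_DCG = 1079/420 / 91/30 = 83/98

83/98


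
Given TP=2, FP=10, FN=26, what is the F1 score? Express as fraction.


F1 = 2 * P * R / (P + R)
P = TP/(TP+FP) = 2/12 = 1/6
R = TP/(TP+FN) = 2/28 = 1/14
2 * P * R = 2 * 1/6 * 1/14 = 1/42
P + R = 1/6 + 1/14 = 5/21
F1 = 1/42 / 5/21 = 1/10

1/10


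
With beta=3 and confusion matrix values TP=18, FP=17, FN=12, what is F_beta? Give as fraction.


P = TP/(TP+FP) = 18/35 = 18/35
R = TP/(TP+FN) = 18/30 = 3/5
beta^2 = 3^2 = 9
(1 + beta^2) = 10
Numerator = (1+beta^2)*P*R = 108/35
Denominator = beta^2*P + R = 162/35 + 3/5 = 183/35
F_beta = 36/61

36/61


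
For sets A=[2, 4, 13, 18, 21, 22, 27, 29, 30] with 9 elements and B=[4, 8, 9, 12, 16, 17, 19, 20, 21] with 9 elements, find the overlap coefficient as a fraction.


A intersect B = [4, 21]
|A intersect B| = 2
min(|A|, |B|) = min(9, 9) = 9
Overlap = 2 / 9 = 2/9

2/9


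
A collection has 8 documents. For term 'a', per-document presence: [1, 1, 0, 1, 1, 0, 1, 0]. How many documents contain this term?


Checking each document for 'a':
Doc 1: present
Doc 2: present
Doc 3: absent
Doc 4: present
Doc 5: present
Doc 6: absent
Doc 7: present
Doc 8: absent
df = sum of presences = 1 + 1 + 0 + 1 + 1 + 0 + 1 + 0 = 5

5


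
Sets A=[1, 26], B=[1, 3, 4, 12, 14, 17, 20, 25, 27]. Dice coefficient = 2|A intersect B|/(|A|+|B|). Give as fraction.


A intersect B = [1]
|A intersect B| = 1
|A| = 2, |B| = 9
Dice = 2*1 / (2+9)
= 2 / 11 = 2/11

2/11


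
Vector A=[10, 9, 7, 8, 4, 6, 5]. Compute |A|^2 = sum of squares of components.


|A|^2 = sum of squared components
A[0]^2 = 10^2 = 100
A[1]^2 = 9^2 = 81
A[2]^2 = 7^2 = 49
A[3]^2 = 8^2 = 64
A[4]^2 = 4^2 = 16
A[5]^2 = 6^2 = 36
A[6]^2 = 5^2 = 25
Sum = 100 + 81 + 49 + 64 + 16 + 36 + 25 = 371

371


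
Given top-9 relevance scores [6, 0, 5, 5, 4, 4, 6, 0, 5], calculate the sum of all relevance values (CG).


Cumulative Gain = sum of relevance scores
Position 1: rel=6, running sum=6
Position 2: rel=0, running sum=6
Position 3: rel=5, running sum=11
Position 4: rel=5, running sum=16
Position 5: rel=4, running sum=20
Position 6: rel=4, running sum=24
Position 7: rel=6, running sum=30
Position 8: rel=0, running sum=30
Position 9: rel=5, running sum=35
CG = 35

35


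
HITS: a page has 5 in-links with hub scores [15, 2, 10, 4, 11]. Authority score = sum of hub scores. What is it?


Authority = sum of hub scores of in-linkers
In-link 1: hub score = 15
In-link 2: hub score = 2
In-link 3: hub score = 10
In-link 4: hub score = 4
In-link 5: hub score = 11
Authority = 15 + 2 + 10 + 4 + 11 = 42

42


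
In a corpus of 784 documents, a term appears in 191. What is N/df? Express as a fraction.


IDF ratio = N / df
= 784 / 191
= 784/191

784/191


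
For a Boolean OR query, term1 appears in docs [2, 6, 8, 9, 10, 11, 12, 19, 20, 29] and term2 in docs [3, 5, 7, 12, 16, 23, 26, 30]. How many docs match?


Boolean OR: find union of posting lists
term1 docs: [2, 6, 8, 9, 10, 11, 12, 19, 20, 29]
term2 docs: [3, 5, 7, 12, 16, 23, 26, 30]
Union: [2, 3, 5, 6, 7, 8, 9, 10, 11, 12, 16, 19, 20, 23, 26, 29, 30]
|union| = 17

17


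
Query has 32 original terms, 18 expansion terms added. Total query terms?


Original terms: 32
Expansion terms: 18
Total = 32 + 18 = 50

50


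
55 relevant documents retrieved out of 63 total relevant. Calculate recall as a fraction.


Recall = retrieved_relevant / total_relevant
= 55 / 63
= 55 / (55 + 8)
= 55/63

55/63


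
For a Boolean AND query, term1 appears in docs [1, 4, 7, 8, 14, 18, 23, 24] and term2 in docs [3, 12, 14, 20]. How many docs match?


Boolean AND: find intersection of posting lists
term1 docs: [1, 4, 7, 8, 14, 18, 23, 24]
term2 docs: [3, 12, 14, 20]
Intersection: [14]
|intersection| = 1

1


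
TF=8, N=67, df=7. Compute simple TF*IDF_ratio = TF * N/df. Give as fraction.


TF * (N/df)
= 8 * (67/7)
= 8 * 67/7
= 536/7

536/7


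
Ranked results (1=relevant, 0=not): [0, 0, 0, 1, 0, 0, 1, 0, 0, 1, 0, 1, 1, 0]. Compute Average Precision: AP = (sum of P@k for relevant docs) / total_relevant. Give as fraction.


Computing P@k for each relevant position:
Position 1: not relevant
Position 2: not relevant
Position 3: not relevant
Position 4: relevant, P@4 = 1/4 = 1/4
Position 5: not relevant
Position 6: not relevant
Position 7: relevant, P@7 = 2/7 = 2/7
Position 8: not relevant
Position 9: not relevant
Position 10: relevant, P@10 = 3/10 = 3/10
Position 11: not relevant
Position 12: relevant, P@12 = 4/12 = 1/3
Position 13: relevant, P@13 = 5/13 = 5/13
Position 14: not relevant
Sum of P@k = 1/4 + 2/7 + 3/10 + 1/3 + 5/13 = 8483/5460
AP = 8483/5460 / 5 = 8483/27300

8483/27300


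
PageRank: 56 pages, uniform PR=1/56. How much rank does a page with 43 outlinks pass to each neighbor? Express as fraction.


Initial PR = 1/56 = 1/56
Outlinks = 43
Contribution per link = PR / outlinks
= 1/56 / 43
= 1/2408

1/2408


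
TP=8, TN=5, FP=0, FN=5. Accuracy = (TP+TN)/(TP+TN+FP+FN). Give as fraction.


Accuracy = (TP + TN) / (TP + TN + FP + FN)
TP + TN = 8 + 5 = 13
Total = 8 + 5 + 0 + 5 = 18
Accuracy = 13 / 18 = 13/18

13/18


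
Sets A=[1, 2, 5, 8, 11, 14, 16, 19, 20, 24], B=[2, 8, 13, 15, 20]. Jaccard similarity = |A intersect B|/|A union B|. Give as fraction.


A intersect B = [2, 8, 20]
|A intersect B| = 3
A union B = [1, 2, 5, 8, 11, 13, 14, 15, 16, 19, 20, 24]
|A union B| = 12
Jaccard = 3/12 = 1/4

1/4


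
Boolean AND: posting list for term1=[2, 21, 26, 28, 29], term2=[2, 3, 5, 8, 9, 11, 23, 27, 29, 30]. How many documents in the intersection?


Boolean AND: find intersection of posting lists
term1 docs: [2, 21, 26, 28, 29]
term2 docs: [2, 3, 5, 8, 9, 11, 23, 27, 29, 30]
Intersection: [2, 29]
|intersection| = 2

2


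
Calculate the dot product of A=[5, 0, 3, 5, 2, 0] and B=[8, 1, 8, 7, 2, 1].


Dot product = sum of element-wise products
A[0]*B[0] = 5*8 = 40
A[1]*B[1] = 0*1 = 0
A[2]*B[2] = 3*8 = 24
A[3]*B[3] = 5*7 = 35
A[4]*B[4] = 2*2 = 4
A[5]*B[5] = 0*1 = 0
Sum = 40 + 0 + 24 + 35 + 4 + 0 = 103

103


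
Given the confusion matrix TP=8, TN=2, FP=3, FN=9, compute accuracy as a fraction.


Accuracy = (TP + TN) / (TP + TN + FP + FN)
TP + TN = 8 + 2 = 10
Total = 8 + 2 + 3 + 9 = 22
Accuracy = 10 / 22 = 5/11

5/11


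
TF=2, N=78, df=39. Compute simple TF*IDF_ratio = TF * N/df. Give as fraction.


TF * (N/df)
= 2 * (78/39)
= 2 * 2
= 4

4


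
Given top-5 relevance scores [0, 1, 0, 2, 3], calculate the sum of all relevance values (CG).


Cumulative Gain = sum of relevance scores
Position 1: rel=0, running sum=0
Position 2: rel=1, running sum=1
Position 3: rel=0, running sum=1
Position 4: rel=2, running sum=3
Position 5: rel=3, running sum=6
CG = 6

6


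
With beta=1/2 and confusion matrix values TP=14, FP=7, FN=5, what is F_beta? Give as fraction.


P = TP/(TP+FP) = 14/21 = 2/3
R = TP/(TP+FN) = 14/19 = 14/19
beta^2 = 1/2^2 = 1/4
(1 + beta^2) = 5/4
Numerator = (1+beta^2)*P*R = 35/57
Denominator = beta^2*P + R = 1/6 + 14/19 = 103/114
F_beta = 70/103

70/103


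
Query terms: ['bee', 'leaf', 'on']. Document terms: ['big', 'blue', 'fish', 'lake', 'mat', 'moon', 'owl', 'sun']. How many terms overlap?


Query terms: ['bee', 'leaf', 'on']
Document terms: ['big', 'blue', 'fish', 'lake', 'mat', 'moon', 'owl', 'sun']
Common terms: []
Overlap count = 0

0


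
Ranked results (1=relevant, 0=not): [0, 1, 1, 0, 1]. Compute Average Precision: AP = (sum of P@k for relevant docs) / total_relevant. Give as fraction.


Computing P@k for each relevant position:
Position 1: not relevant
Position 2: relevant, P@2 = 1/2 = 1/2
Position 3: relevant, P@3 = 2/3 = 2/3
Position 4: not relevant
Position 5: relevant, P@5 = 3/5 = 3/5
Sum of P@k = 1/2 + 2/3 + 3/5 = 53/30
AP = 53/30 / 3 = 53/90

53/90


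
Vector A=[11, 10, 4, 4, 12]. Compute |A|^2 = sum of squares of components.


|A|^2 = sum of squared components
A[0]^2 = 11^2 = 121
A[1]^2 = 10^2 = 100
A[2]^2 = 4^2 = 16
A[3]^2 = 4^2 = 16
A[4]^2 = 12^2 = 144
Sum = 121 + 100 + 16 + 16 + 144 = 397

397


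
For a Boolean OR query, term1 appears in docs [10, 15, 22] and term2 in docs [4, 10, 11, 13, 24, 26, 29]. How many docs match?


Boolean OR: find union of posting lists
term1 docs: [10, 15, 22]
term2 docs: [4, 10, 11, 13, 24, 26, 29]
Union: [4, 10, 11, 13, 15, 22, 24, 26, 29]
|union| = 9

9


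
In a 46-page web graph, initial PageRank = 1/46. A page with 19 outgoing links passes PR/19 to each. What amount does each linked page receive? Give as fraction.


Initial PR = 1/46 = 1/46
Outlinks = 19
Contribution per link = PR / outlinks
= 1/46 / 19
= 1/874

1/874


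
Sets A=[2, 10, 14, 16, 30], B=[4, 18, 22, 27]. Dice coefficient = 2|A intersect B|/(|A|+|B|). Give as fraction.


A intersect B = []
|A intersect B| = 0
|A| = 5, |B| = 4
Dice = 2*0 / (5+4)
= 0 / 9 = 0

0


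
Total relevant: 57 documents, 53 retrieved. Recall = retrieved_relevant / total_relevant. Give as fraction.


Recall = retrieved_relevant / total_relevant
= 53 / 57
= 53 / (53 + 4)
= 53/57

53/57


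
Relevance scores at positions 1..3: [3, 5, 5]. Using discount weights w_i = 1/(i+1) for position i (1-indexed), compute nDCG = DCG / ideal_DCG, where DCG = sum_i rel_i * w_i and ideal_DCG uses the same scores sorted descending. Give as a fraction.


Position discount weights w_i = 1/(i+1) for i=1..3:
Weights = [1/2, 1/3, 1/4]
Actual relevance: [3, 5, 5]
DCG = 3/2 + 5/3 + 5/4 = 53/12
Ideal relevance (sorted desc): [5, 5, 3]
Ideal DCG = 5/2 + 5/3 + 3/4 = 59/12
nDCG = DCG / ideal_DCG = 53/12 / 59/12 = 53/59

53/59


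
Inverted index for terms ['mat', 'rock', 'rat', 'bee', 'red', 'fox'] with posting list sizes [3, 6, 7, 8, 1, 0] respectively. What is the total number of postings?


Summing posting list sizes:
'mat': 3 postings
'rock': 6 postings
'rat': 7 postings
'bee': 8 postings
'red': 1 postings
'fox': 0 postings
Total = 3 + 6 + 7 + 8 + 1 + 0 = 25

25


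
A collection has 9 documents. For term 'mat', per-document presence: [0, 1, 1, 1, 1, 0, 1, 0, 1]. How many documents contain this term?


Checking each document for 'mat':
Doc 1: absent
Doc 2: present
Doc 3: present
Doc 4: present
Doc 5: present
Doc 6: absent
Doc 7: present
Doc 8: absent
Doc 9: present
df = sum of presences = 0 + 1 + 1 + 1 + 1 + 0 + 1 + 0 + 1 = 6

6


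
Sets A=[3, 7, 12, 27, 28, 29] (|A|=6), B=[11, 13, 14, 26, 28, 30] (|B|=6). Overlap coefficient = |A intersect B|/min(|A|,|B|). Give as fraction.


A intersect B = [28]
|A intersect B| = 1
min(|A|, |B|) = min(6, 6) = 6
Overlap = 1 / 6 = 1/6

1/6


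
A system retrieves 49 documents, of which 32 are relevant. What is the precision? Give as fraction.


Precision = relevant_retrieved / total_retrieved
= 32 / 49
= 32 / (32 + 17)
= 32/49

32/49


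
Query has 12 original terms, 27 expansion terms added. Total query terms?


Original terms: 12
Expansion terms: 27
Total = 12 + 27 = 39

39


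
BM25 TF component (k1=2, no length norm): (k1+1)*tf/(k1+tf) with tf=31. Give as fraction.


BM25 TF component = (k1+1)*tf / (k1+tf)
k1 = 2, tf = 31
Numerator = (2+1)*31 = 93
Denominator = 2 + 31 = 33
= 93/33 = 31/11

31/11


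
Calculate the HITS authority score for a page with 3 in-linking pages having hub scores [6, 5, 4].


Authority = sum of hub scores of in-linkers
In-link 1: hub score = 6
In-link 2: hub score = 5
In-link 3: hub score = 4
Authority = 6 + 5 + 4 = 15

15


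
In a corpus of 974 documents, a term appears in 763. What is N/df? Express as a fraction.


IDF ratio = N / df
= 974 / 763
= 974/763

974/763


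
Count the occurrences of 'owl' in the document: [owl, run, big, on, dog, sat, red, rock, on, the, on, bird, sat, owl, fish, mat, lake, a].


Document has 18 words
Scanning for 'owl':
Found at positions: [0, 13]
Count = 2

2


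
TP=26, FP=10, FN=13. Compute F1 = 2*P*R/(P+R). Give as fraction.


F1 = 2 * P * R / (P + R)
P = TP/(TP+FP) = 26/36 = 13/18
R = TP/(TP+FN) = 26/39 = 2/3
2 * P * R = 2 * 13/18 * 2/3 = 26/27
P + R = 13/18 + 2/3 = 25/18
F1 = 26/27 / 25/18 = 52/75

52/75


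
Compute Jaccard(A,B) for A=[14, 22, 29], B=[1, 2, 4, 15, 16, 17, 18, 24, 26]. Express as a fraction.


A intersect B = []
|A intersect B| = 0
A union B = [1, 2, 4, 14, 15, 16, 17, 18, 22, 24, 26, 29]
|A union B| = 12
Jaccard = 0/12 = 0

0


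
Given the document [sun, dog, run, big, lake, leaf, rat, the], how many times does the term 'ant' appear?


Document has 8 words
Scanning for 'ant':
Term not found in document
Count = 0

0


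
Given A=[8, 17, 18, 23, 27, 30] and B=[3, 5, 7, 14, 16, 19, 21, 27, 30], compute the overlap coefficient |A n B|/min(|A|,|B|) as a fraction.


A intersect B = [27, 30]
|A intersect B| = 2
min(|A|, |B|) = min(6, 9) = 6
Overlap = 2 / 6 = 1/3

1/3


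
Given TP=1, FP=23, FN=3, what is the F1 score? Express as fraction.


F1 = 2 * P * R / (P + R)
P = TP/(TP+FP) = 1/24 = 1/24
R = TP/(TP+FN) = 1/4 = 1/4
2 * P * R = 2 * 1/24 * 1/4 = 1/48
P + R = 1/24 + 1/4 = 7/24
F1 = 1/48 / 7/24 = 1/14

1/14


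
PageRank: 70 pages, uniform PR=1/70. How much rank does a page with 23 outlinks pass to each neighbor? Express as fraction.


Initial PR = 1/70 = 1/70
Outlinks = 23
Contribution per link = PR / outlinks
= 1/70 / 23
= 1/1610

1/1610


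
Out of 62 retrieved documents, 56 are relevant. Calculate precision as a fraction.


Precision = relevant_retrieved / total_retrieved
= 56 / 62
= 56 / (56 + 6)
= 28/31

28/31


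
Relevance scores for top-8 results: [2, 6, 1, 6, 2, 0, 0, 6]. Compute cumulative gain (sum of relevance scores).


Cumulative Gain = sum of relevance scores
Position 1: rel=2, running sum=2
Position 2: rel=6, running sum=8
Position 3: rel=1, running sum=9
Position 4: rel=6, running sum=15
Position 5: rel=2, running sum=17
Position 6: rel=0, running sum=17
Position 7: rel=0, running sum=17
Position 8: rel=6, running sum=23
CG = 23

23


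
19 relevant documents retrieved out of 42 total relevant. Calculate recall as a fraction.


Recall = retrieved_relevant / total_relevant
= 19 / 42
= 19 / (19 + 23)
= 19/42

19/42


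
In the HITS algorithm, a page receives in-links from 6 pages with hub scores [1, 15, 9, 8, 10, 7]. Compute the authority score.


Authority = sum of hub scores of in-linkers
In-link 1: hub score = 1
In-link 2: hub score = 15
In-link 3: hub score = 9
In-link 4: hub score = 8
In-link 5: hub score = 10
In-link 6: hub score = 7
Authority = 1 + 15 + 9 + 8 + 10 + 7 = 50

50


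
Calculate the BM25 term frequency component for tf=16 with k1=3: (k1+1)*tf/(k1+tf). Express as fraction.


BM25 TF component = (k1+1)*tf / (k1+tf)
k1 = 3, tf = 16
Numerator = (3+1)*16 = 64
Denominator = 3 + 16 = 19
= 64/19 = 64/19

64/19


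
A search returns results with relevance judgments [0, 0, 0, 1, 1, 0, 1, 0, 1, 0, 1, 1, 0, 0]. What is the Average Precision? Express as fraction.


Computing P@k for each relevant position:
Position 1: not relevant
Position 2: not relevant
Position 3: not relevant
Position 4: relevant, P@4 = 1/4 = 1/4
Position 5: relevant, P@5 = 2/5 = 2/5
Position 6: not relevant
Position 7: relevant, P@7 = 3/7 = 3/7
Position 8: not relevant
Position 9: relevant, P@9 = 4/9 = 4/9
Position 10: not relevant
Position 11: relevant, P@11 = 5/11 = 5/11
Position 12: relevant, P@12 = 6/12 = 1/2
Position 13: not relevant
Position 14: not relevant
Sum of P@k = 1/4 + 2/5 + 3/7 + 4/9 + 5/11 + 1/2 = 34339/13860
AP = 34339/13860 / 6 = 34339/83160

34339/83160


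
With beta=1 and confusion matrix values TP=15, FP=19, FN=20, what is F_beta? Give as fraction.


P = TP/(TP+FP) = 15/34 = 15/34
R = TP/(TP+FN) = 15/35 = 3/7
beta^2 = 1^2 = 1
(1 + beta^2) = 2
Numerator = (1+beta^2)*P*R = 45/119
Denominator = beta^2*P + R = 15/34 + 3/7 = 207/238
F_beta = 10/23

10/23


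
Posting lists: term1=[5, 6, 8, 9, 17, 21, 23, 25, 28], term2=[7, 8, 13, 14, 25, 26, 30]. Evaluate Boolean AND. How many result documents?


Boolean AND: find intersection of posting lists
term1 docs: [5, 6, 8, 9, 17, 21, 23, 25, 28]
term2 docs: [7, 8, 13, 14, 25, 26, 30]
Intersection: [8, 25]
|intersection| = 2

2


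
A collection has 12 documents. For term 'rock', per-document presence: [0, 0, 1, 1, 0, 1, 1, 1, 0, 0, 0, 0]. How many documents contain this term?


Checking each document for 'rock':
Doc 1: absent
Doc 2: absent
Doc 3: present
Doc 4: present
Doc 5: absent
Doc 6: present
Doc 7: present
Doc 8: present
Doc 9: absent
Doc 10: absent
Doc 11: absent
Doc 12: absent
df = sum of presences = 0 + 0 + 1 + 1 + 0 + 1 + 1 + 1 + 0 + 0 + 0 + 0 = 5

5


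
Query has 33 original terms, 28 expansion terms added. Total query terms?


Original terms: 33
Expansion terms: 28
Total = 33 + 28 = 61

61


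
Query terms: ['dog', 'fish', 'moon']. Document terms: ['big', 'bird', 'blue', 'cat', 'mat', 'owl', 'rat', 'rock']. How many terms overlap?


Query terms: ['dog', 'fish', 'moon']
Document terms: ['big', 'bird', 'blue', 'cat', 'mat', 'owl', 'rat', 'rock']
Common terms: []
Overlap count = 0

0
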